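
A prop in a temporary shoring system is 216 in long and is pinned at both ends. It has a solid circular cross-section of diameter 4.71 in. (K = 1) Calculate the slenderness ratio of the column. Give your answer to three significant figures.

λ ≈ 183

I = πd⁴/64 = π×4.71⁴/64 = 24.16 in⁴
A = 17.42 in²;  r_min = √(I/A) = √(24.16/17.42) = 1.178 in
L_e = K·L = 1 × 216 = 216.0 in
λ = L_e / r_min = 216.00 / 1.178 = 183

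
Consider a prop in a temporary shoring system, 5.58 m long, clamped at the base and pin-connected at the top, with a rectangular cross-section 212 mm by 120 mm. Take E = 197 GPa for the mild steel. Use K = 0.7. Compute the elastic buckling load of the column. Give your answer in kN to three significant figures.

Buckling occurs about the weak axis: I_min = h·b³/12 with b = 120 mm (the shorter side).
I_min = 212×120³/12 = 3.053×10^7 mm⁴
I = 3.053×10^7 mm⁴ = 3.053×10^-5 m⁴
Effective length L_e = K·L = 0.7 × 5.58 = 3.906 m
P_cr = π²EI / L_e² = π² × 197×10⁹ × 3.053×10^-5 / 3.906² = 3.890×10^6 N

P_cr ≈ 3890 kN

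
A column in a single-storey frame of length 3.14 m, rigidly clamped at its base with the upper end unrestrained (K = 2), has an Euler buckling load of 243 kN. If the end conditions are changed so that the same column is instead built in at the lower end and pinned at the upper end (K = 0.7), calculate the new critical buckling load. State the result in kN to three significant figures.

P_cr ∝ 1/K², so P_cr,new = P_cr,old × (K_old/K_new)² = 243 × (2/0.7)²
= 243 × 8.163 = 1980 kN

P_cr ≈ 1980 kN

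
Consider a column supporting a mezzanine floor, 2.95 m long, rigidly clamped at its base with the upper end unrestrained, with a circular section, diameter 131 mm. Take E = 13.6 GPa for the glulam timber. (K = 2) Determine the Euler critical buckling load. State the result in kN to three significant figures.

P_cr ≈ 55.7 kN

I = πd⁴/64 = π×131⁴/64 = 1.446×10^7 mm⁴
I = 1.446×10^7 mm⁴ = 1.446×10^-5 m⁴
Effective length L_e = K·L = 2 × 2.95 = 5.900 m
P_cr = π²EI / L_e² = π² × 13.6×10⁹ × 1.446×10^-5 / 5.900² = 5.574×10^4 N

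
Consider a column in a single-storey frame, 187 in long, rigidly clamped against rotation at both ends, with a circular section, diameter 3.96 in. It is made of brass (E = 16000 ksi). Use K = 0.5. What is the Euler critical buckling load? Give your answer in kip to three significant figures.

P_cr ≈ 218 kip

I = πd⁴/64 = π×3.96⁴/64 = 12.07 in⁴
Effective length L_e = K·L = 0.5 × 187 = 93.50 in
P_cr = π²EI / L_e² = π² × 16000×10³ × 12.07 / 93.50² = 2.180×10^5 lb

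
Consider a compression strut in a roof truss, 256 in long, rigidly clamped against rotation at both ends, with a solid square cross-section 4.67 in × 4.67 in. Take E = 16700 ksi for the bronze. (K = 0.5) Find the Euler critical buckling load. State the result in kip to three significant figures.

P_cr ≈ 399 kip

I = a⁴/12 = 4.67⁴/12 = 39.64 in⁴
Effective length L_e = K·L = 0.5 × 256 = 128.0 in
P_cr = π²EI / L_e² = π² × 16700×10³ × 39.64 / 128.0² = 3.987×10^5 lb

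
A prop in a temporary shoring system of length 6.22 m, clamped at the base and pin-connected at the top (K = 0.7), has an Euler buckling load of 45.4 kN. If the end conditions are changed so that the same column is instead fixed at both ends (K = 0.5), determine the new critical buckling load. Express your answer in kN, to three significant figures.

P_cr ∝ 1/K², so P_cr,new = P_cr,old × (K_old/K_new)² = 45.4 × (0.7/0.5)²
= 45.4 × 1.960 = 89.0 kN

P_cr ≈ 89.0 kN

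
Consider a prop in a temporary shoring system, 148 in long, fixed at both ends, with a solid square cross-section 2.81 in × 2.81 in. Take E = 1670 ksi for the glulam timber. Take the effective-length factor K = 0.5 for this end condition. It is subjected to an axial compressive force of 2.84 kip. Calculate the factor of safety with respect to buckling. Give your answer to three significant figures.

n ≈ 5.51

I = a⁴/12 = 2.81⁴/12 = 5.196 in⁴
Effective length L_e = K·L = 0.5 × 148 = 74.00 in
P_cr = π²EI / L_e² = π² × 1670×10³ × 5.196 / 74.00² = 1.564×10^4 lb
Factor of safety n = P_cr / P = 15.639 / 2.84 = 5.51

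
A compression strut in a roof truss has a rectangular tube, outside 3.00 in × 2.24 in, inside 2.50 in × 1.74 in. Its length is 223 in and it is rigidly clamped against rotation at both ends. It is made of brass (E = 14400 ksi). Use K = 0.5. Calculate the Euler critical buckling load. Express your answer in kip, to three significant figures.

Weak-axis I_min = (h_o·b_o³ − h_i·b_i³)/12 with b_o = 2.24, b_i = 1.740 in (shorter outer/inner sides).
I_min = (3.00×2.24³ − 2.500×1.740³)/12 = 1.712 in⁴
Effective length L_e = K·L = 0.5 × 223 = 111.5 in
P_cr = π²EI / L_e² = π² × 14400×10³ × 1.712 / 111.5² = 1.958×10^4 lb

P_cr ≈ 19.6 kip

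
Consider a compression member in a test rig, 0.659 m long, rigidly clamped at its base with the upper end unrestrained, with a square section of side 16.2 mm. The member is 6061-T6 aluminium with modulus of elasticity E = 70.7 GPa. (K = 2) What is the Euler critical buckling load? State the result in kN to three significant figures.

P_cr ≈ 2.31 kN

I = a⁴/12 = 16.2⁴/12 = 5.740×10^3 mm⁴
I = 5.740×10^3 mm⁴ = 5.740×10^-9 m⁴
Effective length L_e = K·L = 2 × 0.659 = 1.318 m
P_cr = π²EI / L_e² = π² × 70.7×10⁹ × 5.740×10^-9 / 1.318² = 2.306×10^3 N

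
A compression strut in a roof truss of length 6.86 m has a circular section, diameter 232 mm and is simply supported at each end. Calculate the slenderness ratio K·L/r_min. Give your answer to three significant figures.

λ ≈ 118

I = πd⁴/64 = π×232⁴/64 = 1.422×10^8 mm⁴
A = 4.227×10^4 mm²;  r_min = √(I/A) = √(1.422×10^8/4.227×10^4) = 58.00 mm
L_e = K·L = 1 × 6.86 m = 6.860 m = 6860.0 mm
λ = L_e / r_min = 6860.0 / 58.00 = 118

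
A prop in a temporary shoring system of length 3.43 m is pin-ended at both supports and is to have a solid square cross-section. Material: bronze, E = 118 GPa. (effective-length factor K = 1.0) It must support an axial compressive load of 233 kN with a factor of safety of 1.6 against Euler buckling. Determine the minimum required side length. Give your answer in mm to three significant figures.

Required P_cr = n·P = 1.6 × 233 = 372.8 kN
L_e = K·L = 1 × 3.43 = 3.430 m
Required I = P_cr·L_e²/(π²E) = 3.728×10^5 × 3.430² / (π² × 1.18×10^11) = 3.766×10^-6 m⁴
I_req = 3.766×10^6 mm⁴
Solid square: I = a⁴/12  ⇒  a = (12I)^(1/4) = (12×3.766×10^6)^(1/4) = 82.0 mm

a ≈ 82.0 mm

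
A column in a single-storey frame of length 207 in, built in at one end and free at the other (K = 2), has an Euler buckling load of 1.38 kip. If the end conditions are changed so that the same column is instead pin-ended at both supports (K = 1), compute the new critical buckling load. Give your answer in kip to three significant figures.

P_cr ≈ 5.52 kip

P_cr ∝ 1/K², so P_cr,new = P_cr,old × (K_old/K_new)² = 1.38 × (2/1)²
= 1.38 × 4.000 = 5.52 kip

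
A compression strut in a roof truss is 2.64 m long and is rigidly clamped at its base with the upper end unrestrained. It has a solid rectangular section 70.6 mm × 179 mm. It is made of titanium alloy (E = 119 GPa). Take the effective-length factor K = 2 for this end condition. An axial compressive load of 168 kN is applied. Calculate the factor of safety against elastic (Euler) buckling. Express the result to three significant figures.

Buckling occurs about the weak axis: I_min = h·b³/12 with b = 70.6 mm (the shorter side).
I_min = 179×70.6³/12 = 5.249×10^6 mm⁴
I = 5.249×10^6 mm⁴ = 5.249×10^-6 m⁴
Effective length L_e = K·L = 2 × 2.64 = 5.280 m
P_cr = π²EI / L_e² = π² × 119×10⁹ × 5.249×10^-6 / 5.280² = 2.211×10^5 N
Factor of safety n = P_cr / P = 221.14 / 168 = 1.32

n ≈ 1.32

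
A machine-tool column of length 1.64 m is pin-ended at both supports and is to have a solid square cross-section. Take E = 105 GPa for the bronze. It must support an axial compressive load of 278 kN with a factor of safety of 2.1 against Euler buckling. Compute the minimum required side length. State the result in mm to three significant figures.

Required P_cr = n·P = 2.1 × 278 = 583.8 kN
L_e = K·L = 1 × 1.64 = 1.640 m
Required I = P_cr·L_e²/(π²E) = 5.838×10^5 × 1.640² / (π² × 1.05×10^11) = 1.515×10^-6 m⁴
I_req = 1.515×10^6 mm⁴
Solid square: I = a⁴/12  ⇒  a = (12I)^(1/4) = (12×1.515×10^6)^(1/4) = 65.3 mm

a ≈ 65.3 mm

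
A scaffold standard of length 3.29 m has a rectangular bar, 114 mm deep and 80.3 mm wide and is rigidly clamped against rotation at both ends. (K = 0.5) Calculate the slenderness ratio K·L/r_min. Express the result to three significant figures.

For a rectangle r_min = b/√12 = 80.3/√12 = 23.18 mm
L_e = K·L = 0.5 × 3.29 m = 1.645 m = 1645.0 mm
λ = L_e / r_min = 1645.0 / 23.18 = 71.0

λ ≈ 71.0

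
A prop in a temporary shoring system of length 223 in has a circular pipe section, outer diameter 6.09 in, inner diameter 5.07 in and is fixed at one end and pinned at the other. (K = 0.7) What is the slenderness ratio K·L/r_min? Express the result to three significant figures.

λ ≈ 78.8

d_o = 6.09 in, d_i = 5.07 in
I = π(d_o⁴ − d_i⁴)/64 = π(6.09⁴ − 5.070⁴)/64 = 35.09 in⁴
A = 8.940 in²;  r_min = √(I/A) = √(35.09/8.940) = 1.981 in
L_e = K·L = 0.7 × 223 = 156.1 in
λ = L_e / r_min = 156.10 / 1.981 = 78.8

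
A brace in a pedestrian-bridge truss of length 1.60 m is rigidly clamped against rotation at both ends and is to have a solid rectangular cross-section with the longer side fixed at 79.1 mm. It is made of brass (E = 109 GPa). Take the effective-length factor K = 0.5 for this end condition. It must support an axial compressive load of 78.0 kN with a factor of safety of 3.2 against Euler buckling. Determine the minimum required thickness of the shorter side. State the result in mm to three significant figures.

Required P_cr = n·P = 3.2 × 78.0 = 249.6 kN
L_e = K·L = 0.5 × 1.60 = 0.8000 m
Required I = P_cr·L_e²/(π²E) = 2.496×10^5 × 0.8000² / (π² × 1.09×10^11) = 1.485×10^-7 m⁴
I_req = 1.485×10^5 mm⁴
Rectangle, weak axis: I_min = h·b³/12 with h = 79.1 mm fixed  ⇒  b = (12I/h)^(1/3) = 28.2 mm

b ≈ 28.2 mm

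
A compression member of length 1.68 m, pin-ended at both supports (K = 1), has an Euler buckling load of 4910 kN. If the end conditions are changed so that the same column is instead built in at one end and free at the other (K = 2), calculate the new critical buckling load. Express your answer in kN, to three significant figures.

P_cr ≈ 1230 kN

P_cr ∝ 1/K², so P_cr,new = P_cr,old × (K_old/K_new)² = 4910 × (1/2)²
= 4910 × 0.2500 = 1230 kN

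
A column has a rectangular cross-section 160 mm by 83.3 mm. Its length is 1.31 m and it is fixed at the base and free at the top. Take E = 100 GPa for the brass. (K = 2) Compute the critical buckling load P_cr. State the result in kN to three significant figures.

P_cr ≈ 1110 kN

Buckling occurs about the weak axis: I_min = h·b³/12 with b = 83.3 mm (the shorter side).
I_min = 160×83.3³/12 = 7.707×10^6 mm⁴
I = 7.707×10^6 mm⁴ = 7.707×10^-6 m⁴
Effective length L_e = K·L = 2 × 1.31 = 2.620 m
P_cr = π²EI / L_e² = π² × 100×10⁹ × 7.707×10^-6 / 2.620² = 1.108×10^6 N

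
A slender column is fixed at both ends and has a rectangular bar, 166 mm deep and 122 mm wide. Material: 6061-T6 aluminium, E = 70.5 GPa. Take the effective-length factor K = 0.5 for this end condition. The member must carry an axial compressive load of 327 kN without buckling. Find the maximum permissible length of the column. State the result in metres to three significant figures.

Buckling occurs about the weak axis: I_min = h·b³/12 with b = 122 mm (the shorter side).
I_min = 166×122³/12 = 2.512×10^7 mm⁴
I = 2.512×10^-5 m⁴
At the buckling limit P_cr = P = 3.270×10^5 N
From P_cr = π²EI/(K·L)²:  L = (1/K)·√(π²EI/P_cr) = (1/0.5)·√(π²×7.05×10^10×2.512×10^-5/3.270×10^5)
L = 14.6 m

L_max ≈ 14.6 m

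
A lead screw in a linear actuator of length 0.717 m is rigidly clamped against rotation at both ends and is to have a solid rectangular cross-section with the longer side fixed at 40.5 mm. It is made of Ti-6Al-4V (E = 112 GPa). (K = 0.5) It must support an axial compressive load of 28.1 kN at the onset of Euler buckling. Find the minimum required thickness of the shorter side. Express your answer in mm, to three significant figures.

b ≈ 9.89 mm

L_e = K·L = 0.5 × 0.717 = 0.3585 m
Required I = P_cr·L_e²/(π²E) = 2.810×10^4 × 0.3585² / (π² × 1.12×10^11) = 3.267×10^-9 m⁴
I_req = 3.267×10^3 mm⁴
Rectangle, weak axis: I_min = h·b³/12 with h = 40.5 mm fixed  ⇒  b = (12I/h)^(1/3) = 9.89 mm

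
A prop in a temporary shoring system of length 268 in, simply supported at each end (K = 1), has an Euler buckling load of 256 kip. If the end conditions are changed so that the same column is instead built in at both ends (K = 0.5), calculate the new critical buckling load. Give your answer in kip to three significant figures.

P_cr ≈ 1020 kip

P_cr ∝ 1/K², so P_cr,new = P_cr,old × (K_old/K_new)² = 256 × (1/0.5)²
= 256 × 4.000 = 1020 kip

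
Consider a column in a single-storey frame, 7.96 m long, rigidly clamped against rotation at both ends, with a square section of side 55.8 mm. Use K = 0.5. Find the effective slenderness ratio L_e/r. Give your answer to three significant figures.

λ ≈ 247

For a square r = a/√12 = 55.8/√12 = 16.11 mm
L_e = K·L = 0.5 × 7.96 m = 3.980 m = 3980.0 mm
λ = L_e / r_min = 3980.0 / 16.11 = 247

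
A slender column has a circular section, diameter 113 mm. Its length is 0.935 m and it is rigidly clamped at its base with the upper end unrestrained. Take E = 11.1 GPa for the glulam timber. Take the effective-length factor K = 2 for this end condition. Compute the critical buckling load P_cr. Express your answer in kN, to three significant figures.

P_cr ≈ 251 kN

I = πd⁴/64 = π×113⁴/64 = 8.004×10^6 mm⁴
I = 8.004×10^6 mm⁴ = 8.004×10^-6 m⁴
Effective length L_e = K·L = 2 × 0.935 = 1.870 m
P_cr = π²EI / L_e² = π² × 11.1×10⁹ × 8.004×10^-6 / 1.870² = 2.507×10^5 N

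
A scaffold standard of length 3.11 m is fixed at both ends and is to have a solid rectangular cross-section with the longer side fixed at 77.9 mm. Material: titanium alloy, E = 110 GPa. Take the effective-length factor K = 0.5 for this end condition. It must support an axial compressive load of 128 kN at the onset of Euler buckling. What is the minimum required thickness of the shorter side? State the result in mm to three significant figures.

b ≈ 35.3 mm

L_e = K·L = 0.5 × 3.11 = 1.555 m
Required I = P_cr·L_e²/(π²E) = 1.280×10^5 × 1.555² / (π² × 1.10×10^11) = 2.851×10^-7 m⁴
I_req = 2.851×10^5 mm⁴
Rectangle, weak axis: I_min = h·b³/12 with h = 77.9 mm fixed  ⇒  b = (12I/h)^(1/3) = 35.3 mm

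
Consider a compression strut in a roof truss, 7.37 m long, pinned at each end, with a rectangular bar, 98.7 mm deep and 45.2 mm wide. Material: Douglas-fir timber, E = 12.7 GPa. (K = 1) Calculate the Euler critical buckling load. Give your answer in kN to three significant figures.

Buckling occurs about the weak axis: I_min = h·b³/12 with b = 45.2 mm (the shorter side).
I_min = 98.7×45.2³/12 = 7.595×10^5 mm⁴
I = 7.595×10^5 mm⁴ = 7.595×10^-7 m⁴
Effective length L_e = K·L = 1 × 7.37 = 7.370 m
P_cr = π²EI / L_e² = π² × 12.7×10⁹ × 7.595×10^-7 / 7.370² = 1.753×10^3 N

P_cr ≈ 1.75 kN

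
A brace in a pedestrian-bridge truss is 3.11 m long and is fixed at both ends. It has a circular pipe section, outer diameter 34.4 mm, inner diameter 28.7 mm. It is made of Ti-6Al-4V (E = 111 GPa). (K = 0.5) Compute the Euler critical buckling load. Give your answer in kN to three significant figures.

d_o = 34.4 mm, d_i = 28.7 mm
I = π(d_o⁴ − d_i⁴)/64 = π(34.4⁴ − 28.70⁴)/64 = 3.543×10^4 mm⁴
I = 3.543×10^4 mm⁴ = 3.543×10^-8 m⁴
Effective length L_e = K·L = 0.5 × 3.11 = 1.555 m
P_cr = π²EI / L_e² = π² × 111×10⁹ × 3.543×10^-8 / 1.555² = 1.605×10^4 N

P_cr ≈ 16.1 kN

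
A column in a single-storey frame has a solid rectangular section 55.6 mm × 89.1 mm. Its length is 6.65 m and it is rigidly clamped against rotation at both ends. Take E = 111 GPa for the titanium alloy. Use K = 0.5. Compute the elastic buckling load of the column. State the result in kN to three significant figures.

Buckling occurs about the weak axis: I_min = h·b³/12 with b = 55.6 mm (the shorter side).
I_min = 89.1×55.6³/12 = 1.276×10^6 mm⁴
I = 1.276×10^6 mm⁴ = 1.276×10^-6 m⁴
Effective length L_e = K·L = 0.5 × 6.65 = 3.325 m
P_cr = π²EI / L_e² = π² × 111×10⁹ × 1.276×10^-6 / 3.325² = 1.265×10^5 N

P_cr ≈ 126 kN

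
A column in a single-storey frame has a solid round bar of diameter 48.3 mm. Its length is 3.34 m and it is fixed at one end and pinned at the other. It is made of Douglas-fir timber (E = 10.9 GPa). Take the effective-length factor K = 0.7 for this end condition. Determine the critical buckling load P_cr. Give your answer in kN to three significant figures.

P_cr ≈ 5.26 kN

I = πd⁴/64 = π×48.3⁴/64 = 2.672×10^5 mm⁴
I = 2.672×10^5 mm⁴ = 2.672×10^-7 m⁴
Effective length L_e = K·L = 0.7 × 3.34 = 2.338 m
P_cr = π²EI / L_e² = π² × 10.9×10⁹ × 2.672×10^-7 / 2.338² = 5.258×10^3 N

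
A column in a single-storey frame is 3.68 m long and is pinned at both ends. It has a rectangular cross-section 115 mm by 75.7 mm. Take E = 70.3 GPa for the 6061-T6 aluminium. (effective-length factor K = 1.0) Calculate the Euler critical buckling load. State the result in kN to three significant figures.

Buckling occurs about the weak axis: I_min = h·b³/12 with b = 75.7 mm (the shorter side).
I_min = 115×75.7³/12 = 4.157×10^6 mm⁴
I = 4.157×10^6 mm⁴ = 4.157×10^-6 m⁴
Effective length L_e = K·L = 1 × 3.68 = 3.680 m
P_cr = π²EI / L_e² = π² × 70.3×10⁹ × 4.157×10^-6 / 3.680² = 2.130×10^5 N

P_cr ≈ 213 kN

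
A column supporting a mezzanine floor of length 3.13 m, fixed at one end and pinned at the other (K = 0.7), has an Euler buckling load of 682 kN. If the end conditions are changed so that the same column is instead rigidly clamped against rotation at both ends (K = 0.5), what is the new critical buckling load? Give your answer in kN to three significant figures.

P_cr ≈ 1340 kN

P_cr ∝ 1/K², so P_cr,new = P_cr,old × (K_old/K_new)² = 682 × (0.7/0.5)²
= 682 × 1.960 = 1340 kN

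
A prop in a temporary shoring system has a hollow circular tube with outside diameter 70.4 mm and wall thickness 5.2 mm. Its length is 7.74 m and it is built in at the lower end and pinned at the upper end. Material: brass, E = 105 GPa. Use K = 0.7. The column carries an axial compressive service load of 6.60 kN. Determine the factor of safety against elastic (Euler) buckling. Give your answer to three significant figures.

n ≈ 3.05

Inner diameter d_i = 70.4 − 2×5.2 = 60.00 mm
I = π(d_o⁴ − d_i⁴)/64 = π(70.4⁴ − 60.00⁴)/64 = 5.696×10^5 mm⁴
I = 5.696×10^5 mm⁴ = 5.696×10^-7 m⁴
Effective length L_e = K·L = 0.7 × 7.74 = 5.418 m
P_cr = π²EI / L_e² = π² × 105×10⁹ × 5.696×10^-7 / 5.418² = 2.011×10^4 N
Factor of safety n = P_cr / P = 20.108 / 6.60 = 3.05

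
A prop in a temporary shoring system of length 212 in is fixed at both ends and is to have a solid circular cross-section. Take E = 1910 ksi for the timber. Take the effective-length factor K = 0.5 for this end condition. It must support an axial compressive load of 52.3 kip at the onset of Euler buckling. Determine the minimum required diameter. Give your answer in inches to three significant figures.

d ≈ 5.02 in

L_e = K·L = 0.5 × 212 = 106.0 in
Required I = P_cr·L_e²/(π²E) = 5.230×10^4 × 106.0² / (π² × 1.91×10^6) = 31.17 in⁴
Solid circle: I = πd⁴/64  ⇒  d = (64I/π)^(1/4) = (64×31.17/π)^(1/4) = 5.02 in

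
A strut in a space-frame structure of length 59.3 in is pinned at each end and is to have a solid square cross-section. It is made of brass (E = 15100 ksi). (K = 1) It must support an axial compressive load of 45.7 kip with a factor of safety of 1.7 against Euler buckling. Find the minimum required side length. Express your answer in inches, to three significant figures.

Required P_cr = n·P = 1.7 × 45.7 = 77.69 kip
L_e = K·L = 1 × 59.3 = 59.30 in
Required I = P_cr·L_e²/(π²E) = 7.769×10^4 × 59.30² / (π² × 1.51×10^7) = 1.833 in⁴
Solid square: I = a⁴/12  ⇒  a = (12I)^(1/4) = (12×1.833)^(1/4) = 2.17 in

a ≈ 2.17 in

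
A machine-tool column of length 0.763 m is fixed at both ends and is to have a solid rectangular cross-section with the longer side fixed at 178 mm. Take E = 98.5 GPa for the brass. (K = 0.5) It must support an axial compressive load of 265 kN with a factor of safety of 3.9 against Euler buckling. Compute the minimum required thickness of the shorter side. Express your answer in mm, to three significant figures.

b ≈ 21.8 mm

Required P_cr = n·P = 3.9 × 265 = 1034 kN
L_e = K·L = 0.5 × 0.763 = 0.3815 m
Required I = P_cr·L_e²/(π²E) = 1.034×10^6 × 0.3815² / (π² × 9.85×10^10) = 1.547×10^-7 m⁴
I_req = 1.547×10^5 mm⁴
Rectangle, weak axis: I_min = h·b³/12 with h = 178 mm fixed  ⇒  b = (12I/h)^(1/3) = 21.8 mm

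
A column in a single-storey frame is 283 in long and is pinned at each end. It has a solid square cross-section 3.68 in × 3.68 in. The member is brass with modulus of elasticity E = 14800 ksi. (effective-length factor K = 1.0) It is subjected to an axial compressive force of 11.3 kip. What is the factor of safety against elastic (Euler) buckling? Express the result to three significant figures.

n ≈ 2.47

I = a⁴/12 = 3.68⁴/12 = 15.28 in⁴
Effective length L_e = K·L = 1 × 283 = 283.0 in
P_cr = π²EI / L_e² = π² × 14800×10³ × 15.28 / 283.0² = 2.787×10^4 lb
Factor of safety n = P_cr / P = 27.874 / 11.3 = 2.47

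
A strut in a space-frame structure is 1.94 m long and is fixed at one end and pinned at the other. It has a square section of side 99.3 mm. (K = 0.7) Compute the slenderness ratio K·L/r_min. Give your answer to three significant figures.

λ ≈ 47.4

I = a⁴/12 = 99.3⁴/12 = 8.102×10^6 mm⁴
A = 9.860×10^3 mm²;  r_min = √(I/A) = √(8.102×10^6/9.860×10^3) = 28.67 mm
L_e = K·L = 0.7 × 1.94 m = 1.358 m = 1358.0 mm
λ = L_e / r_min = 1358.0 / 28.67 = 47.4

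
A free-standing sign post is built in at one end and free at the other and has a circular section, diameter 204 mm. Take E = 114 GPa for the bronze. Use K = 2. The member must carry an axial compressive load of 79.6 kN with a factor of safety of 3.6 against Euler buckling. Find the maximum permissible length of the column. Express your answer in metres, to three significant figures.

I = πd⁴/64 = π×204⁴/64 = 8.501×10^7 mm⁴
I = 8.501×10^-5 m⁴
Required critical load P_cr = n·P = 3.6 × 79.6 = 286.6 kN = 2.866×10^5 N
From P_cr = π²EI/(K·L)²:  L = (1/K)·√(π²EI/P_cr) = (1/2)·√(π²×1.14×10^11×8.501×10^-5/2.866×10^5)
L = 9.14 m

L_max ≈ 9.14 m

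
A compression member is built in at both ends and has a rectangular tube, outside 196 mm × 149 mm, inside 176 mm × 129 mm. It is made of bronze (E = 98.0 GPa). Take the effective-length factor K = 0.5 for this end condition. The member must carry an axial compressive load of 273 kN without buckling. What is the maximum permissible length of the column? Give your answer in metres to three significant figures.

Weak-axis I_min = (h_o·b_o³ − h_i·b_i³)/12 with b_o = 149, b_i = 129.0 mm (shorter outer/inner sides).
I_min = (196×149³ − 176.0×129.0³)/12 = 2.255×10^7 mm⁴
I = 2.255×10^-5 m⁴
At the buckling limit P_cr = P = 2.730×10^5 N
From P_cr = π²EI/(K·L)²:  L = (1/K)·√(π²EI/P_cr) = (1/0.5)·√(π²×9.80×10^10×2.255×10^-5/2.730×10^5)
L = 17.9 m

L_max ≈ 17.9 m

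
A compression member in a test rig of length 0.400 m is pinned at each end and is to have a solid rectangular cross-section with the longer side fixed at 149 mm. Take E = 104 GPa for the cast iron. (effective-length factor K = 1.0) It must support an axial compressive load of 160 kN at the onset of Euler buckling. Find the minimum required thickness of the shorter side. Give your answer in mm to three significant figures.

b ≈ 12.6 mm

L_e = K·L = 1 × 0.400 = 0.4000 m
Required I = P_cr·L_e²/(π²E) = 1.600×10^5 × 0.4000² / (π² × 1.04×10^11) = 2.494×10^-8 m⁴
I_req = 2.494×10^4 mm⁴
Rectangle, weak axis: I_min = h·b³/12 with h = 149 mm fixed  ⇒  b = (12I/h)^(1/3) = 12.6 mm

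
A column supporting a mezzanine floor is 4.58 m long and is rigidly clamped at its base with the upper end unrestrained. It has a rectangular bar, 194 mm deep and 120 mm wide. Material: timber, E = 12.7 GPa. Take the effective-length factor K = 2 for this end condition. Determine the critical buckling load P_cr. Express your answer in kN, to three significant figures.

P_cr ≈ 41.7 kN

Buckling occurs about the weak axis: I_min = h·b³/12 with b = 120 mm (the shorter side).
I_min = 194×120³/12 = 2.794×10^7 mm⁴
I = 2.794×10^7 mm⁴ = 2.794×10^-5 m⁴
Effective length L_e = K·L = 2 × 4.58 = 9.160 m
P_cr = π²EI / L_e² = π² × 12.7×10⁹ × 2.794×10^-5 / 9.160² = 4.173×10^4 N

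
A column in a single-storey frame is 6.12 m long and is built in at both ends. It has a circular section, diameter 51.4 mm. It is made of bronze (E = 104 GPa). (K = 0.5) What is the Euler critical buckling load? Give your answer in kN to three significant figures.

I = πd⁴/64 = π×51.4⁴/64 = 3.426×10^5 mm⁴
I = 3.426×10^5 mm⁴ = 3.426×10^-7 m⁴
Effective length L_e = K·L = 0.5 × 6.12 = 3.060 m
P_cr = π²EI / L_e² = π² × 104×10⁹ × 3.426×10^-7 / 3.060² = 3.756×10^4 N

P_cr ≈ 37.6 kN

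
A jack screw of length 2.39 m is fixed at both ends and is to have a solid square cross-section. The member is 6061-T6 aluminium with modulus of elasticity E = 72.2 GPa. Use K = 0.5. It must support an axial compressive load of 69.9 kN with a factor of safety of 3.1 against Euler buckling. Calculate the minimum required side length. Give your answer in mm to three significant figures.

a ≈ 47.8 mm

Required P_cr = n·P = 3.1 × 69.9 = 216.7 kN
L_e = K·L = 0.5 × 2.39 = 1.195 m
Required I = P_cr·L_e²/(π²E) = 2.167×10^5 × 1.195² / (π² × 7.22×10^10) = 4.342×10^-7 m⁴
I_req = 4.342×10^5 mm⁴
Solid square: I = a⁴/12  ⇒  a = (12I)^(1/4) = (12×4.342×10^5)^(1/4) = 47.8 mm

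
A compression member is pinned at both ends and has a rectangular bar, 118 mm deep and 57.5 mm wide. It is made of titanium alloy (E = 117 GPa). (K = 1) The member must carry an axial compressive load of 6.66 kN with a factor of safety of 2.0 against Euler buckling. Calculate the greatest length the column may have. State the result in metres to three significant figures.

Buckling occurs about the weak axis: I_min = h·b³/12 with b = 57.5 mm (the shorter side).
I_min = 118×57.5³/12 = 1.869×10^6 mm⁴
I = 1.869×10^-6 m⁴
Required critical load P_cr = n·P = 2.0 × 6.66 = 13.32 kN = 1.332×10^4 N
From P_cr = π²EI/(K·L)²:  L = (1/K)·√(π²EI/P_cr) = (1/1)·√(π²×1.17×10^11×1.869×10^-6/1.332×10^4)
L = 12.7 m

L_max ≈ 12.7 m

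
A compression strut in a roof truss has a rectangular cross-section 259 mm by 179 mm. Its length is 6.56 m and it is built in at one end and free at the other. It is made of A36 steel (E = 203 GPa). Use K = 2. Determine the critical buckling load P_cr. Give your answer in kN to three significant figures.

P_cr ≈ 1440 kN

Buckling occurs about the weak axis: I_min = h·b³/12 with b = 179 mm (the shorter side).
I_min = 259×179³/12 = 1.238×10^8 mm⁴
I = 1.238×10^8 mm⁴ = 1.238×10^-4 m⁴
Effective length L_e = K·L = 2 × 6.56 = 13.12 m
P_cr = π²EI / L_e² = π² × 203×10⁹ × 1.238×10^-4 / 13.12² = 1.441×10^6 N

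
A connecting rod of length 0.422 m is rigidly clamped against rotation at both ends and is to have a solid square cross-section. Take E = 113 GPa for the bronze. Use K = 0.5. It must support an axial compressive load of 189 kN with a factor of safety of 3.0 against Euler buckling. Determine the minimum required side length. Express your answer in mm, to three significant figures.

Required P_cr = n·P = 3.0 × 189 = 567.0 kN
L_e = K·L = 0.5 × 0.422 = 0.2110 m
Required I = P_cr·L_e²/(π²E) = 5.670×10^5 × 0.2110² / (π² × 1.13×10^11) = 2.263×10^-8 m⁴
I_req = 2.263×10^4 mm⁴
Solid square: I = a⁴/12  ⇒  a = (12I)^(1/4) = (12×2.263×10^4)^(1/4) = 22.8 mm

a ≈ 22.8 mm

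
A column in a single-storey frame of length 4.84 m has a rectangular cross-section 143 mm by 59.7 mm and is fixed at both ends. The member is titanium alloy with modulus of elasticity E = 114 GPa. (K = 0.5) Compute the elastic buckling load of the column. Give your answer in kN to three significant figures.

Buckling occurs about the weak axis: I_min = h·b³/12 with b = 59.7 mm (the shorter side).
I_min = 143×59.7³/12 = 2.536×10^6 mm⁴
I = 2.536×10^6 mm⁴ = 2.536×10^-6 m⁴
Effective length L_e = K·L = 0.5 × 4.84 = 2.420 m
P_cr = π²EI / L_e² = π² × 114×10⁹ × 2.536×10^-6 / 2.420² = 4.871×10^5 N

P_cr ≈ 487 kN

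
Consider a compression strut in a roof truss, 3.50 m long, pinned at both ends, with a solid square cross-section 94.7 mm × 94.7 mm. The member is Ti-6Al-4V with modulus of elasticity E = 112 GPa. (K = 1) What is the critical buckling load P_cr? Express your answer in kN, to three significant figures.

P_cr ≈ 605 kN

I = a⁴/12 = 94.7⁴/12 = 6.702×10^6 mm⁴
I = 6.702×10^6 mm⁴ = 6.702×10^-6 m⁴
Effective length L_e = K·L = 1 × 3.50 = 3.500 m
P_cr = π²EI / L_e² = π² × 112×10⁹ × 6.702×10^-6 / 3.500² = 6.048×10^5 N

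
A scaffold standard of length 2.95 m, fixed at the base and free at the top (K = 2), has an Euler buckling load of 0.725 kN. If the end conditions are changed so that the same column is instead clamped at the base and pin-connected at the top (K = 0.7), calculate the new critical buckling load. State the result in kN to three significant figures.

P_cr ∝ 1/K², so P_cr,new = P_cr,old × (K_old/K_new)² = 0.725 × (2/0.7)²
= 0.725 × 8.163 = 5.92 kN

P_cr ≈ 5.92 kN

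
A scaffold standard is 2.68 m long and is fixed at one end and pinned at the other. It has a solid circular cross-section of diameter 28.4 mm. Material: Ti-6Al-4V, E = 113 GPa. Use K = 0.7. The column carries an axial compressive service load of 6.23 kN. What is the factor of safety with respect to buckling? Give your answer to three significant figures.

I = πd⁴/64 = π×28.4⁴/64 = 3.193×10^4 mm⁴
I = 3.193×10^4 mm⁴ = 3.193×10^-8 m⁴
Effective length L_e = K·L = 0.7 × 2.68 = 1.876 m
P_cr = π²EI / L_e² = π² × 113×10⁹ × 3.193×10^-8 / 1.876² = 1.012×10^4 N
Factor of safety n = P_cr / P = 10.119 / 6.23 = 1.62

n ≈ 1.62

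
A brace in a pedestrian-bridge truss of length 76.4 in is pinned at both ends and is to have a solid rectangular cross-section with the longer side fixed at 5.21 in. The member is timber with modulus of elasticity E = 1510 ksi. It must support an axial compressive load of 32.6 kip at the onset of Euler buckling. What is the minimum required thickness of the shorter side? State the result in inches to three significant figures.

L_e = K·L = 1 × 76.4 = 76.40 in
Required I = P_cr·L_e²/(π²E) = 3.260×10^4 × 76.40² / (π² × 1.51×10^6) = 12.77 in⁴
Rectangle, weak axis: I_min = h·b³/12 with h = 5.21 in fixed  ⇒  b = (12I/h)^(1/3) = 3.09 in

b ≈ 3.09 in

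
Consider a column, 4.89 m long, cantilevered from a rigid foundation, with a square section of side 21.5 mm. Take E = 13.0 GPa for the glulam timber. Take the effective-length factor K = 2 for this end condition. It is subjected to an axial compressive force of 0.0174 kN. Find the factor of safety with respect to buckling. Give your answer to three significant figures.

I = a⁴/12 = 21.5⁴/12 = 1.781×10^4 mm⁴
I = 1.781×10^4 mm⁴ = 1.781×10^-8 m⁴
Effective length L_e = K·L = 2 × 4.89 = 9.780 m
P_cr = π²EI / L_e² = π² × 13.0×10⁹ × 1.781×10^-8 / 9.780² = 23.89 N
Factor of safety n = P_cr / P = 0.023886 / 0.0174 = 1.37

n ≈ 1.37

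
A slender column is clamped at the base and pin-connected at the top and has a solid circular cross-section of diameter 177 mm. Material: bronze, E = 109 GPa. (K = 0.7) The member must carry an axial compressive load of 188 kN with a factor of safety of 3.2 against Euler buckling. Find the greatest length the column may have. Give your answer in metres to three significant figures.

L_max ≈ 13.3 m

I = πd⁴/64 = π×177⁴/64 = 4.818×10^7 mm⁴
I = 4.818×10^-5 m⁴
Required critical load P_cr = n·P = 3.2 × 188 = 601.6 kN = 6.016×10^5 N
From P_cr = π²EI/(K·L)²:  L = (1/K)·√(π²EI/P_cr) = (1/0.7)·√(π²×1.09×10^11×4.818×10^-5/6.016×10^5)
L = 13.3 m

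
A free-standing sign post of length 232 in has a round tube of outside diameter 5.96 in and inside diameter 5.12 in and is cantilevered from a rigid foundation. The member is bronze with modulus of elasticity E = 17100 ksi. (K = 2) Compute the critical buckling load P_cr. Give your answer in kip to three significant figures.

d_o = 5.96 in, d_i = 5.12 in
I = π(d_o⁴ − d_i⁴)/64 = π(5.96⁴ − 5.120⁴)/64 = 28.21 in⁴
Effective length L_e = K·L = 2 × 232 = 464.0 in
P_cr = π²EI / L_e² = π² × 17100×10³ × 28.21 / 464.0² = 2.211×10^4 lb

P_cr ≈ 22.1 kip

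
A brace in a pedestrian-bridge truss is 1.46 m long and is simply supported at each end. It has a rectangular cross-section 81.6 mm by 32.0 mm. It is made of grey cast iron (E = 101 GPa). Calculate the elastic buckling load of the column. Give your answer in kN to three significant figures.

Buckling occurs about the weak axis: I_min = h·b³/12 with b = 32.0 mm (the shorter side).
I_min = 81.6×32.0³/12 = 2.228×10^5 mm⁴
I = 2.228×10^5 mm⁴ = 2.228×10^-7 m⁴
Effective length L_e = K·L = 1 × 1.46 = 1.460 m
P_cr = π²EI / L_e² = π² × 101×10⁹ × 2.228×10^-7 / 1.460² = 1.042×10^5 N

P_cr ≈ 104 kN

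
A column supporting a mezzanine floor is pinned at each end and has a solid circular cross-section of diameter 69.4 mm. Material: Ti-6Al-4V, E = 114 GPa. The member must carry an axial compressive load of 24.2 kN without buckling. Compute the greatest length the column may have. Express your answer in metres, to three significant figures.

L_max ≈ 7.28 m

I = πd⁴/64 = π×69.4⁴/64 = 1.139×10^6 mm⁴
I = 1.139×10^-6 m⁴
At the buckling limit P_cr = P = 2.420×10^4 N
From P_cr = π²EI/(K·L)²:  L = (1/K)·√(π²EI/P_cr) = (1/1)·√(π²×1.14×10^11×1.139×10^-6/2.420×10^4)
L = 7.28 m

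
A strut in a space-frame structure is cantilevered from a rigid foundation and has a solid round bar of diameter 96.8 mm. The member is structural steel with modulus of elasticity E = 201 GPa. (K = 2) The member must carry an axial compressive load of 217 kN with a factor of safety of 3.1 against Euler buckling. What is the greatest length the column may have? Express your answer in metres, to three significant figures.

I = πd⁴/64 = π×96.8⁴/64 = 4.310×10^6 mm⁴
I = 4.310×10^-6 m⁴
Required critical load P_cr = n·P = 3.1 × 217 = 672.7 kN = 6.727×10^5 N
From P_cr = π²EI/(K·L)²:  L = (1/K)·√(π²EI/P_cr) = (1/2)·√(π²×2.01×10^11×4.310×10^-6/6.727×10^5)
L = 1.78 m

L_max ≈ 1.78 m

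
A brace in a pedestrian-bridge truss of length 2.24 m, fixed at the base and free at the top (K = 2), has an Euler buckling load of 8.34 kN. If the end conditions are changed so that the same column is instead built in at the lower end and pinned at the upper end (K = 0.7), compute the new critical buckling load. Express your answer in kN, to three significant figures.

P_cr ∝ 1/K², so P_cr,new = P_cr,old × (K_old/K_new)² = 8.34 × (2/0.7)²
= 8.34 × 8.163 = 68.1 kN

P_cr ≈ 68.1 kN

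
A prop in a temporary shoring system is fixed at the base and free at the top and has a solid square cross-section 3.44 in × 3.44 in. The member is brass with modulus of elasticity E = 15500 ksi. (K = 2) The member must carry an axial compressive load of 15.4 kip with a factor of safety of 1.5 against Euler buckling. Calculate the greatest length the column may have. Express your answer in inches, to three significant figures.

I = a⁴/12 = 3.44⁴/12 = 11.67 in⁴
Required critical load P_cr = n·P = 1.5 × 15.4 = 23.10 kip = 2.310×10^4 lb
From P_cr = π²EI/(K·L)²:  L = (1/K)·√(π²EI/P_cr) = (1/2)·√(π²×1.55×10^7×11.67/2.310×10^4)
L = 139 in

L_max ≈ 139 in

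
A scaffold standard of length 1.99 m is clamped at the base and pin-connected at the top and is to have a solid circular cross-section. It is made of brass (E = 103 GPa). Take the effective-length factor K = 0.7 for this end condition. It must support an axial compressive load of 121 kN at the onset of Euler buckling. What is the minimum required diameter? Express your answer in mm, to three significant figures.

d ≈ 46.6 mm

L_e = K·L = 0.7 × 1.99 = 1.393 m
Required I = P_cr·L_e²/(π²E) = 1.210×10^5 × 1.393² / (π² × 1.03×10^11) = 2.310×10^-7 m⁴
I_req = 2.310×10^5 mm⁴
Solid circle: I = πd⁴/64  ⇒  d = (64I/π)^(1/4) = (64×2.310×10^5/π)^(1/4) = 46.6 mm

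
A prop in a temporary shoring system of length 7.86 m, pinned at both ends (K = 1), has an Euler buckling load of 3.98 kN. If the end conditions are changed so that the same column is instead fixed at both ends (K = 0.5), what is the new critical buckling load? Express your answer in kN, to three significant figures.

P_cr ∝ 1/K², so P_cr,new = P_cr,old × (K_old/K_new)² = 3.98 × (1/0.5)²
= 3.98 × 4.000 = 15.9 kN

P_cr ≈ 15.9 kN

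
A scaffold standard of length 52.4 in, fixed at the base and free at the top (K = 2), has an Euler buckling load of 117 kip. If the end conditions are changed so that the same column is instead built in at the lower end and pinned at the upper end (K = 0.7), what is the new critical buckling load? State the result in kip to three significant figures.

P_cr ∝ 1/K², so P_cr,new = P_cr,old × (K_old/K_new)² = 117 × (2/0.7)²
= 117 × 8.163 = 955 kip

P_cr ≈ 955 kip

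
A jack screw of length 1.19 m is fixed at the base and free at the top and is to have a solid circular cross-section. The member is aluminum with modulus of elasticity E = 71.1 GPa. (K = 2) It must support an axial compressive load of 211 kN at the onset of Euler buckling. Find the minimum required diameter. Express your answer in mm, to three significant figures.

L_e = K·L = 2 × 1.19 = 2.380 m
Required I = P_cr·L_e²/(π²E) = 2.110×10^5 × 2.380² / (π² × 7.11×10^10) = 1.703×10^-6 m⁴
I_req = 1.703×10^6 mm⁴
Solid circle: I = πd⁴/64  ⇒  d = (64I/π)^(1/4) = (64×1.703×10^6/π)^(1/4) = 76.7 mm

d ≈ 76.7 mm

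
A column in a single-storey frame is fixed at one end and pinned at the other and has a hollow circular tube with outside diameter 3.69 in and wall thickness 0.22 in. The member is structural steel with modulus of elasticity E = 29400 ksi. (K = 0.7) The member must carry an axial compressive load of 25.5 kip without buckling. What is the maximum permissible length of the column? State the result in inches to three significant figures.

L_max ≈ 290 in

Inner diameter d_i = 3.69 − 2×0.22 = 3.250 in
I = π(d_o⁴ − d_i⁴)/64 = π(3.69⁴ − 3.250⁴)/64 = 3.624 in⁴
At the buckling limit P_cr = P = 2.550×10^4 lb
From P_cr = π²EI/(K·L)²:  L = (1/K)·√(π²EI/P_cr) = (1/0.7)·√(π²×2.94×10^7×3.624/2.550×10^4)
L = 290 in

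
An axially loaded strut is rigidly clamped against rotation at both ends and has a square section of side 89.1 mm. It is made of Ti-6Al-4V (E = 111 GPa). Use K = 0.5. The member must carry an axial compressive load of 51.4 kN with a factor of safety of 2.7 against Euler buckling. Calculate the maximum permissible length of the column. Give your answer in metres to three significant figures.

L_max ≈ 12.9 m

I = a⁴/12 = 89.1⁴/12 = 5.252×10^6 mm⁴
I = 5.252×10^-6 m⁴
Required critical load P_cr = n·P = 2.7 × 51.4 = 138.8 kN = 1.388×10^5 N
From P_cr = π²EI/(K·L)²:  L = (1/K)·√(π²EI/P_cr) = (1/0.5)·√(π²×1.11×10^11×5.252×10^-6/1.388×10^5)
L = 12.9 m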